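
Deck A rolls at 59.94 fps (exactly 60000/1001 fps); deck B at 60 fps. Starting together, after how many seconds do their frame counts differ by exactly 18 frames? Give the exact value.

300.3 seconds

The gap grows by |60 − 60000/1001| = 60/1001 frames per second.
Time for a 18-frame gap: 18 ÷ (60/1001) = 300.3 s.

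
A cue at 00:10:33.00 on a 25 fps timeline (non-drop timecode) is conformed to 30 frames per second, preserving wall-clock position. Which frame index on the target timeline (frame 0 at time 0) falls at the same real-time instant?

Source frame index: (0×3600 + 10×60 + 33) × 25 + 0 = 15825.
Real time: 15825 / (25) = 633 s.
Target frame: (633) × (30) = 18990.

frame 18990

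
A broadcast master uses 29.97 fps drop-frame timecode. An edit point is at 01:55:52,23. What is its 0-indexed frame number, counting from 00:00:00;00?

208375

Complete 10-minute blocks: 11, each 17982 frames → 197802.
Remaining 5 whole minutes in the current block: 1800 + 4 × 1798 = 8992 frames.
Within the current minute: 52 × 30 + 23 − 2 = 1581 (labels ;00/;01 skipped at this minute). Total = 197802 + 8992 + 1581 = 208375.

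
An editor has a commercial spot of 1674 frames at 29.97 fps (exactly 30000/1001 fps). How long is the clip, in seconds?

Running time = 1674 / (30000/1001) = 55.8558 s.

55.8558 seconds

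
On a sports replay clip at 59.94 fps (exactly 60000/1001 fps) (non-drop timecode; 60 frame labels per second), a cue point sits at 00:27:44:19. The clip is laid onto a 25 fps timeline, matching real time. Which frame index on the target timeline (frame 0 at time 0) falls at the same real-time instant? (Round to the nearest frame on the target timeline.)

Source frame index: (0×3600 + 27×60 + 44) × 60 + 19 = 99859.
Real time: 99859 / (60000/1001) = 99958859/60000 s.
Target frame: (99958859/60000) × (25) = 99958859/2400 ≈ 41649.525 → 41650.

frame 41650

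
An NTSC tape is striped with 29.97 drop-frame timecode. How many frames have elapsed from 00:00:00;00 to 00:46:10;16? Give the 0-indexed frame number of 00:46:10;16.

83032

As if non-drop at 30 labels/s: (0 × 3600 + 46 × 60 + 10) × 30 + 16 = 83116.
Minute boundaries passed: 46; those not divisible by 10: 46 − 4 = 42; dropped labels = 2 × 42 = 84.
Actual frame index = 83116 − 84 = 83032.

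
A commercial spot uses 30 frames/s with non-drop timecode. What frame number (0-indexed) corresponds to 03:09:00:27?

Total seconds to the label: (3 × 3600 + 9 × 60 + 0) = 11340.
Frame index = 11340 × 30 + 27 = 340227.

frame 340227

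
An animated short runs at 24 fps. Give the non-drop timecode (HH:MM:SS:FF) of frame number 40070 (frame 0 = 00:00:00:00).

40070 ÷ 24 = 1669 full seconds, remainder 14 frames.
1669 s = 0 h 27 min 49 s.
Timecode: 00:27:49:14.

00:27:49:14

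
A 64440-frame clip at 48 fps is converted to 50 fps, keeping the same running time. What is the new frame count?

Target frames = source frames × (target rate / source rate) = 64440 × (50)/(48) = 64440 × 25/24 = 67125.

67125 frames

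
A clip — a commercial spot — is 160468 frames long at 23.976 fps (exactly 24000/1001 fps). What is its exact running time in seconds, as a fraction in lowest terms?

40157117/6000 seconds

Running time = 160468 ÷ (24000/1001) = 160468 × 1001/24000 = 40157117/6000 s.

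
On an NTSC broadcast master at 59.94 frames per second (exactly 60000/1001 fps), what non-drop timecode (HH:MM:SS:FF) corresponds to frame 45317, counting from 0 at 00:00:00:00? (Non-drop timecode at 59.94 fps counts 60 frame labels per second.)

00:12:35:17

45317 ÷ 60 = 755 full seconds, remainder 17 frames.
755 s = 0 h 12 min 35 s.
Timecode: 00:12:35:17.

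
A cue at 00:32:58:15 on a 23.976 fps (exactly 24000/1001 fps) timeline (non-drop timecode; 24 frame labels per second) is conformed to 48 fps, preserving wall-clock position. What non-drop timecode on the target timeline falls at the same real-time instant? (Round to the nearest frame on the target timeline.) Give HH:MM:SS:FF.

Source frame index: (0×3600 + 32×60 + 58) × 24 + 15 = 47487.
Real time: 47487 / (24000/1001) = 15844829/8000 s.
Target frame: (15844829/8000) × (48) = 47534487/500 ≈ 95068.974 → 95069.
At 48 labels/s: frame 95069 → 00:33:00:29.

00:33:00:29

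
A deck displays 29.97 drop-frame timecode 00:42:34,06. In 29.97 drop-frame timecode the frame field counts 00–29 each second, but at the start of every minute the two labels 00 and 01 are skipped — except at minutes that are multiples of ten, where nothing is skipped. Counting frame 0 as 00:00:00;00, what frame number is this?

Complete 10-minute blocks: 4, each 17982 frames → 71928.
Remaining 2 whole minutes in the current block: 1800 + 1 × 1798 = 3598 frames.
Within the current minute: 34 × 30 + 6 − 2 = 1024 (labels ;00/;01 skipped at this minute). Total = 71928 + 3598 + 1024 = 76550.

76550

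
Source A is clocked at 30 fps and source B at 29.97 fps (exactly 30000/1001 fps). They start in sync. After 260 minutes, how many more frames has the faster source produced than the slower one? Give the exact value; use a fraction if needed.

260 min = 15600 s.
A emits 30 × 15600 = 468000 frames; B emits 30000/1001 × 15600 = 36000000/77.
Difference = 36000/77 frames (≈ 467.5325); B is behind A.

36000/77 frames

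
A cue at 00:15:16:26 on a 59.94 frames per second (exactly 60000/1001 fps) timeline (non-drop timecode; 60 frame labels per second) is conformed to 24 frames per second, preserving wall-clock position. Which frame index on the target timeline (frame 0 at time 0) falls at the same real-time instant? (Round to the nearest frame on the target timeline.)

frame 22016

Source frame index: (0×3600 + 15×60 + 16) × 60 + 26 = 54986.
Real time: 54986 / (60000/1001) = 27520493/30000 s.
Target frame: (27520493/30000) × (24) = 27520493/1250 ≈ 22016.394 → 22016.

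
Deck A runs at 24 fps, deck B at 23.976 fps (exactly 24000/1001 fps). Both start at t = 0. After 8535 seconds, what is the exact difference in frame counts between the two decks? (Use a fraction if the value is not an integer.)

204840/1001 frames

A emits 24 × 8535 = 204840 frames; B emits 24000/1001 × 8535 = 204840000/1001.
Difference = 204840/1001 frames (≈ 204.6354); B is behind A.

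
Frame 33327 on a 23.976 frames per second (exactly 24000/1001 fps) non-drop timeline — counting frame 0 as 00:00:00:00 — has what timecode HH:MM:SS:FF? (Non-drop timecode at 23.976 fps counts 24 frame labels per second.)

33327 ÷ 24 = 1388 full seconds, remainder 15 frames.
1388 s = 0 h 23 min 8 s.
Timecode: 00:23:08:15.

00:23:08:15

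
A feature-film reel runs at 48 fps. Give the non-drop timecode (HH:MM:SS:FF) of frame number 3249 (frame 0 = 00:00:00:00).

00:01:07:33

3249 ÷ 48 = 67 full seconds, remainder 33 frames.
67 s = 0 h 1 min 7 s.
Timecode: 00:01:07:33.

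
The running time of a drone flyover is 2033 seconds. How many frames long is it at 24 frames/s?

Frames = 2033 × 24 = 48792.

48792 frames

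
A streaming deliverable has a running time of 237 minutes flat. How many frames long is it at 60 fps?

853200 frames

237 min = 14220 s.
Frames = 14220 × 60 = 853200.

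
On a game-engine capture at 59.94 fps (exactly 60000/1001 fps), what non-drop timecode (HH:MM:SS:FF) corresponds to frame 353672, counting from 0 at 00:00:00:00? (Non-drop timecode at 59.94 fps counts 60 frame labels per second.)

01:38:14:32

353672 ÷ 60 = 5894 full seconds, remainder 32 frames.
5894 s = 1 h 38 min 14 s.
Timecode: 01:38:14:32.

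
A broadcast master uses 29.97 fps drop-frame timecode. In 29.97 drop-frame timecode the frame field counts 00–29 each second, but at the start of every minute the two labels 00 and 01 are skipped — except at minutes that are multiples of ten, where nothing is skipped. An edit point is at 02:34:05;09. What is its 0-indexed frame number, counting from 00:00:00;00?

277081

Complete 10-minute blocks: 15, each 17982 frames → 269730.
Remaining 4 whole minutes in the current block: 1800 + 3 × 1798 = 7194 frames.
Within the current minute: 5 × 30 + 9 − 2 = 157 (labels ;00/;01 skipped at this minute). Total = 269730 + 7194 + 157 = 277081.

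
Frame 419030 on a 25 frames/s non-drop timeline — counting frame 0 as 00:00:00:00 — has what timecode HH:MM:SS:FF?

04:39:21:05

419030 ÷ 25 = 16761 full seconds, remainder 5 frames.
16761 s = 4 h 39 min 21 s.
Timecode: 04:39:21:05.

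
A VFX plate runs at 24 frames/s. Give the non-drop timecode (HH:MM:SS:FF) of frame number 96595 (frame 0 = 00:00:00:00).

96595 ÷ 24 = 4024 full seconds, remainder 19 frames.
4024 s = 1 h 7 min 4 s.
Timecode: 01:07:04:19.

01:07:04:19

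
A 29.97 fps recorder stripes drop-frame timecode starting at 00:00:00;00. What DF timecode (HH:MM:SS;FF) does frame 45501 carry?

Ten DF minutes hold 17982 frames, so frame 45501 lies in block 2 (frames 35964–53945) with 9537 frames into that block.
The block's first minute is 1800 frames and the rest 1798 each; 9537 frames reaches minute 5, so 2 × 18 + 5 × 2 = 46 labels have been skipped so far.
Adding those back, label number 45501 + 46 = 45547 at 30 labels/s is 1518 s + 7 f = 0 h 25 min 18 s frame 7, i.e. 00:25:18;07.

00:25:18;07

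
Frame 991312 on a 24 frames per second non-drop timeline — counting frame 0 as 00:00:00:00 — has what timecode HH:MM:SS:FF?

11:28:24:16

991312 ÷ 24 = 41304 full seconds, remainder 16 frames.
41304 s = 11 h 28 min 24 s.
Timecode: 11:28:24:16.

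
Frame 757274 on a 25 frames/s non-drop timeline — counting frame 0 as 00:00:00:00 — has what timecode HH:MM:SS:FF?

757274 ÷ 25 = 30290 full seconds, remainder 24 frames.
30290 s = 8 h 24 min 50 s.
Timecode: 08:24:50:24.

08:24:50:24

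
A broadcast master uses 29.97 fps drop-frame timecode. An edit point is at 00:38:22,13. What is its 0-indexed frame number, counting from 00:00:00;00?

69003

Complete 10-minute blocks: 3, each 17982 frames → 53946.
Remaining 8 whole minutes in the current block: 1800 + 7 × 1798 = 14386 frames.
Within the current minute: 22 × 30 + 13 − 2 = 671 (labels ;00/;01 skipped at this minute). Total = 53946 + 14386 + 671 = 69003.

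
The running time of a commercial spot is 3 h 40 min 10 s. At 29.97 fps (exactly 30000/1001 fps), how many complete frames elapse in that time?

395904 frames

3 h 40 min 10 s = 13210 s.
Frames = 13210 × 30000/1001 = 396300000/1001 ≈ 395904.0959.
Complete frames: 395904.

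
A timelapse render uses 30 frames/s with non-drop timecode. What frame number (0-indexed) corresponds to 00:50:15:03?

90453

Total seconds to the label: (0 × 3600 + 50 × 60 + 15) = 3015.
Frame index = 3015 × 30 + 3 = 90453.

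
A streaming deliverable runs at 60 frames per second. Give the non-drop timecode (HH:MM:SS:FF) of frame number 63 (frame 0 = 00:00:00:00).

63 ÷ 60 = 1 full seconds, remainder 3 frames.
1 s = 0 h 0 min 1 s.
Timecode: 00:00:01:03.

00:00:01:03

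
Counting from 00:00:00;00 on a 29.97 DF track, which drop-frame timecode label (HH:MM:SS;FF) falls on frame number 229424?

Each 10-minute DF block holds 10 × 60 × 30 − 9 × 2 = 17982 frames. 229424 ÷ 17982 → 12 full blocks, remainder 13640.
Within the partial block the first minute is 1800 frames and each further minute 1798, so 7 further minute boundaries passed. Total skipped labels = 18 × 12 + 2 × 7 = 230.
Non-drop label index = 229424 + 230 = 229654; at 30 labels/s that is 02:07:35:04, i.e. DF 02:07:35;04.

02:07:35;04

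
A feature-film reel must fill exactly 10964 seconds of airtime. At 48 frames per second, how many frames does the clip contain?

Frames = 10964 × 48 = 526272.

526272 frames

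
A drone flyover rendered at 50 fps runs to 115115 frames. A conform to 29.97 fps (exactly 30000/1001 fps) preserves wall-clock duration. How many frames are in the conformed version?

69000 frames

Target frames = source frames × (target rate / source rate) = 115115 × (30000/1001)/(50) = 115115 × 600/1001 = 69000.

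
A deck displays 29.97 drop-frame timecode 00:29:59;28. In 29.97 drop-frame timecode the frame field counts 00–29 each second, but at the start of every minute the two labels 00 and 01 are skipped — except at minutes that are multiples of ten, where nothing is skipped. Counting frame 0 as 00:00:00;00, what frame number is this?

As if non-drop at 30 labels/s: (0 × 3600 + 29 × 60 + 59) × 30 + 28 = 53998.
Minute boundaries passed: 29; those not divisible by 10: 29 − 2 = 27; dropped labels = 2 × 27 = 54.
Actual frame index = 53998 − 54 = 53944.

53944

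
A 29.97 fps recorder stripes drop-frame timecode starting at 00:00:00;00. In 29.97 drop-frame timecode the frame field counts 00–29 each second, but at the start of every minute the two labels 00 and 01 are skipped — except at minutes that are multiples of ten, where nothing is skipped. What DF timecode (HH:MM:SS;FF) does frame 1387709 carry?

12:51:43;07

Each 10-minute DF block holds 10 × 60 × 30 − 9 × 2 = 17982 frames. 1387709 ÷ 17982 → 77 full blocks, remainder 3095.
Within the partial block the first minute is 1800 frames and each further minute 1798, so 1 further minute boundary passed. Total skipped labels = 18 × 77 + 2 × 1 = 1388.
Non-drop label index = 1387709 + 1388 = 1389097; at 30 labels/s that is 12:51:43:07, i.e. DF 12:51:43;07.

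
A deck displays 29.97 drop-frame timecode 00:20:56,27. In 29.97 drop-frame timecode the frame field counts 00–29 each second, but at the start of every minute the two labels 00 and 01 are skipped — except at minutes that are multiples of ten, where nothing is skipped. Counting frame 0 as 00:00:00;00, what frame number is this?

37671

Complete 10-minute blocks: 2, each 17982 frames → 35964.
Remaining 0 whole minutes in the current block: 0 frames.
Within the current minute: 56 × 30 + 27 = 1707. Total = 35964 + 0 + 1707 = 37671.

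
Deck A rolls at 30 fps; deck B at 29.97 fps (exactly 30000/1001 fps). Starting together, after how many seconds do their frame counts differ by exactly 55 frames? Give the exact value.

11011/6 seconds

The gap grows by |30000/1001 − 30| = 30/1001 frames per second.
Time for a 55-frame gap: 55 ÷ (30/1001) = 11011/6 s.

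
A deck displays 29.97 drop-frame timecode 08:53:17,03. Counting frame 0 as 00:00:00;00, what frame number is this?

Complete 10-minute blocks: 53, each 17982 frames → 953046.
Remaining 3 whole minutes in the current block: 1800 + 2 × 1798 = 5396 frames.
Within the current minute: 17 × 30 + 3 − 2 = 511 (labels ;00/;01 skipped at this minute). Total = 953046 + 5396 + 511 = 958953.

958953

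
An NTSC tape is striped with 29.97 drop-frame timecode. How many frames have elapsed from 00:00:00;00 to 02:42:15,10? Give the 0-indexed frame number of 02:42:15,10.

Complete 10-minute blocks: 16, each 17982 frames → 287712.
Remaining 2 whole minutes in the current block: 1800 + 1 × 1798 = 3598 frames.
Within the current minute: 15 × 30 + 10 − 2 = 458 (labels ;00/;01 skipped at this minute). Total = 287712 + 3598 + 458 = 291768.

291768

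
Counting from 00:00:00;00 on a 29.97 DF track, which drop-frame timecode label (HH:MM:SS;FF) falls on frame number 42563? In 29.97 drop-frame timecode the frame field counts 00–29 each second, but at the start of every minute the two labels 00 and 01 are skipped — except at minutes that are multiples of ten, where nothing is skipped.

00:23:40;05

Each 10-minute DF block holds 10 × 60 × 30 − 9 × 2 = 17982 frames. 42563 ÷ 17982 → 2 full blocks, remainder 6599.
Within the partial block the first minute is 1800 frames and each further minute 1798, so 3 further minute boundaries passed. Total skipped labels = 18 × 2 + 2 × 3 = 42.
Non-drop label index = 42563 + 42 = 42605; at 30 labels/s that is 00:23:40:05, i.e. DF 00:23:40;05.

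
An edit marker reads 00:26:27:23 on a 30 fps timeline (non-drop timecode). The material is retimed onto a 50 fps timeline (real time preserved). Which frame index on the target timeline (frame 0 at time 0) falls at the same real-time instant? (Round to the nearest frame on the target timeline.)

Source frame index: (0×3600 + 26×60 + 27) × 30 + 23 = 47633.
Real time: 47633 / (30) = 47633/30 s.
Target frame: (47633/30) × (50) = 238165/3 ≈ 79388.333 → 79388.

frame 79388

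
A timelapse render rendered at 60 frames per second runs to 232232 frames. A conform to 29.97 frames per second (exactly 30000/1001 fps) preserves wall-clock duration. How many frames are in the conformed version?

116000 frames

Target frames = source frames × (target rate / source rate) = 232232 × (30000/1001)/(60) = 232232 × 500/1001 = 116000.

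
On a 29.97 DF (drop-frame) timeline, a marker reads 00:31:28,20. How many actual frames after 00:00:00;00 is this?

56604

Complete 10-minute blocks: 3, each 17982 frames → 53946.
Remaining 1 whole minute in the current block: 1800 + 0 × 1798 = 1800 frames.
Within the current minute: 28 × 30 + 20 − 2 = 858 (labels ;00/;01 skipped at this minute). Total = 53946 + 1800 + 858 = 56604.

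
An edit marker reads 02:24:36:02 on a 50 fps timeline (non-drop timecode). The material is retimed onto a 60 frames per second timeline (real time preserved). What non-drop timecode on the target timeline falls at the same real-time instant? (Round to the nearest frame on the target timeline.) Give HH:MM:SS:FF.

02:24:36:02

Source frame index: (2×3600 + 24×60 + 36) × 50 + 2 = 433802.
Real time: 433802 / (50) = 216901/25 s.
Target frame: (216901/25) × (60) = 2602812/5 ≈ 520562.400 → 520562.
At 60 labels/s: frame 520562 → 02:24:36:02.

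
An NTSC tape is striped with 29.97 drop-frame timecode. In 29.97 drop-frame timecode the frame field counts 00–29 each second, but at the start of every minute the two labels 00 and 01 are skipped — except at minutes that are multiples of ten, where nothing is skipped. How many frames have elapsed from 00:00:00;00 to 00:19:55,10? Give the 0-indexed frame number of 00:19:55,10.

35824

Complete 10-minute blocks: 1, each 17982 frames → 17982.
Remaining 9 whole minutes in the current block: 1800 + 8 × 1798 = 16184 frames.
Within the current minute: 55 × 30 + 10 − 2 = 1658 (labels ;00/;01 skipped at this minute). Total = 17982 + 16184 + 1658 = 35824.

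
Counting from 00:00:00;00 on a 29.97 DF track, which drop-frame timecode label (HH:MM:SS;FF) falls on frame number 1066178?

09:52:54;24

Each 10-minute DF block holds 10 × 60 × 30 − 9 × 2 = 17982 frames. 1066178 ÷ 17982 → 59 full blocks, remainder 5240.
Within the partial block the first minute is 1800 frames and each further minute 1798, so 2 further minute boundaries passed. Total skipped labels = 18 × 59 + 2 × 2 = 1066.
Non-drop label index = 1066178 + 1066 = 1067244; at 30 labels/s that is 09:52:54:24, i.e. DF 09:52:54;24.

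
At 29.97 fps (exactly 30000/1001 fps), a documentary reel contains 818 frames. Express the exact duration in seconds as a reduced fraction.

Running time = 818 ÷ (30000/1001) = 818 × 1001/30000 = 409409/15000 s.

409409/15000 seconds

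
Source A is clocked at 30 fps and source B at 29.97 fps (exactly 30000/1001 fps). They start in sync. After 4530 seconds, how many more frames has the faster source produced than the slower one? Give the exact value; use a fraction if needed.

A emits 30 × 4530 = 135900 frames; B emits 30000/1001 × 4530 = 135900000/1001.
Difference = 135900/1001 frames (≈ 135.7642); B is behind A.

135900/1001 frames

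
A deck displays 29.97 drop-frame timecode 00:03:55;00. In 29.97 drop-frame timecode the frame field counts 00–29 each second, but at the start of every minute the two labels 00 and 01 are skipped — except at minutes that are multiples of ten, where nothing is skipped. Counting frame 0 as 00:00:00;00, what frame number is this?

As if non-drop at 30 labels/s: (0 × 3600 + 3 × 60 + 55) × 30 + 0 = 7050.
Minute boundaries passed: 3; those not divisible by 10: 3 − 0 = 3; dropped labels = 2 × 3 = 6.
Actual frame index = 7050 − 6 = 7044.

7044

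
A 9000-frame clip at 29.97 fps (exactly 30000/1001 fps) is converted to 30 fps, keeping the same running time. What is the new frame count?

Target frames = source frames × (target rate / source rate) = 9000 × (30)/(30000/1001) = 9000 × 1001/1000 = 9009.

9009 frames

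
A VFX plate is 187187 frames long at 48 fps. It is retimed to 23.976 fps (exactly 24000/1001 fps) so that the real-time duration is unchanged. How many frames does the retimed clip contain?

Target frames = source frames × (target rate / source rate) = 187187 × (24000/1001)/(48) = 187187 × 500/1001 = 93500.

93500 frames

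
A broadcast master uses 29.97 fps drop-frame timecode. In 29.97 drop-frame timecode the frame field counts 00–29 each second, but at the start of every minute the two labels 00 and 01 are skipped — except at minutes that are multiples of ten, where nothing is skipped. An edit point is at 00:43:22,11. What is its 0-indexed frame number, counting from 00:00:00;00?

77993

Complete 10-minute blocks: 4, each 17982 frames → 71928.
Remaining 3 whole minutes in the current block: 1800 + 2 × 1798 = 5396 frames.
Within the current minute: 22 × 30 + 11 − 2 = 669 (labels ;00/;01 skipped at this minute). Total = 71928 + 5396 + 669 = 77993.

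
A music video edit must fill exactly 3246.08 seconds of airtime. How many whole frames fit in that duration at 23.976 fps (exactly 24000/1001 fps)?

77828 frames

Frames = 3246.08 × 24000/1001 = 77905920/1001 ≈ 77828.0919.
Complete frames: 77828.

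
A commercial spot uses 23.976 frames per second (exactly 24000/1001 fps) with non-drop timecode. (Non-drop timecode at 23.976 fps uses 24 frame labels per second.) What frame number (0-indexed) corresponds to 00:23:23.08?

33680

Total seconds to the label: (0 × 3600 + 23 × 60 + 23) = 1403.
Frame index = 1403 × 24 + 8 = 33680.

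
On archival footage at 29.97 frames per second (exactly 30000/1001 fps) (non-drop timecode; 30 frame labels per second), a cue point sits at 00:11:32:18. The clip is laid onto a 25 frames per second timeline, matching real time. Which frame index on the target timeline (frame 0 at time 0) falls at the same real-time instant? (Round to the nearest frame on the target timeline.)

frame 17332

Source frame index: (0×3600 + 11×60 + 32) × 30 + 18 = 20778.
Real time: 20778 / (30000/1001) = 3466463/5000 s.
Target frame: (3466463/5000) × (25) = 3466463/200 ≈ 17332.315 → 17332.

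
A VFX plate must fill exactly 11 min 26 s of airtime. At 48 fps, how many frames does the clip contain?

11 min 26 s = 686 s.
Frames = 686 × 48 = 32928.

32928 frames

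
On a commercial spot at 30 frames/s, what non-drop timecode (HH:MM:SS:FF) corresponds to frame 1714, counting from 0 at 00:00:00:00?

00:00:57:04

1714 ÷ 30 = 57 full seconds, remainder 4 frames.
57 s = 0 h 0 min 57 s.
Timecode: 00:00:57:04.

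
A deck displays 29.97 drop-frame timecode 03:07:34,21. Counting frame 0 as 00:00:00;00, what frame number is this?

As if non-drop at 30 labels/s: (3 × 3600 + 7 × 60 + 34) × 30 + 21 = 337641.
Minute boundaries passed: 187; those not divisible by 10: 187 − 18 = 169; dropped labels = 2 × 169 = 338.
Actual frame index = 337641 − 338 = 337303.

337303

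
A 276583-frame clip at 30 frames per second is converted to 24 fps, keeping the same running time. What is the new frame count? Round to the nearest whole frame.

Frames at target rate = 276583 × (24) / (30) = 1106332/5 ≈ 221266.400.
Nearest whole frame: 221266.

221266 frames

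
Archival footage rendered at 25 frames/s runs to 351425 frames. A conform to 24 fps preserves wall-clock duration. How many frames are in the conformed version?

337368 frames

Target frames = source frames × (target rate / source rate) = 351425 × (24)/(25) = 351425 × 24/25 = 337368.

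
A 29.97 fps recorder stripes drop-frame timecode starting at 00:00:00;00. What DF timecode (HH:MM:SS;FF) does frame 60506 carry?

00:33:38;26

Ten DF minutes hold 17982 frames, so frame 60506 lies in block 3 (frames 53946–71927) with 6560 frames into that block.
The block's first minute is 1800 frames and the rest 1798 each; 6560 frames reaches minute 3, so 3 × 18 + 3 × 2 = 60 labels have been skipped so far.
Adding those back, label number 60506 + 60 = 60566 at 30 labels/s is 2018 s + 26 f = 0 h 33 min 38 s frame 26, i.e. 00:33:38;26.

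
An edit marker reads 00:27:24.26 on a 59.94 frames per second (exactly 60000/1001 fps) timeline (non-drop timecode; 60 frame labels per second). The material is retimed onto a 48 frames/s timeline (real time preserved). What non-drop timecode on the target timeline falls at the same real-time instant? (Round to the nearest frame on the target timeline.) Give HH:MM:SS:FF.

Source frame index: (0×3600 + 27×60 + 24) × 60 + 26 = 98666.
Real time: 98666 / (60000/1001) = 49382333/30000 s.
Target frame: (49382333/30000) × (48) = 49382333/625 ≈ 79011.733 → 79012.
At 48 labels/s: frame 79012 → 00:27:26:04.

00:27:26:04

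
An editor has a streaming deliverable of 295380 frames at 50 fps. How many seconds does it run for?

Running time = 295380 / (50) = 5907.6 s.

5907.6 seconds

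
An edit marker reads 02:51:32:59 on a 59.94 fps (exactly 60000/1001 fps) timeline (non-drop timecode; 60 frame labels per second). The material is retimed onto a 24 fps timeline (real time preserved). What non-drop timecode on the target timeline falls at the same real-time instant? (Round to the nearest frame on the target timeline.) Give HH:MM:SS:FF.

Source frame index: (2×3600 + 51×60 + 32) × 60 + 59 = 617579.
Real time: 617579 / (60000/1001) = 618196579/60000 s.
Target frame: (618196579/60000) × (24) = 618196579/2500 ≈ 247278.632 → 247279.
At 24 labels/s: frame 247279 → 02:51:43:07.

02:51:43:07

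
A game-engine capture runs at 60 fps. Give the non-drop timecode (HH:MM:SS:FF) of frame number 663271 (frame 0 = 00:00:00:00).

03:04:14:31

663271 ÷ 60 = 11054 full seconds, remainder 31 frames.
11054 s = 3 h 4 min 14 s.
Timecode: 03:04:14:31.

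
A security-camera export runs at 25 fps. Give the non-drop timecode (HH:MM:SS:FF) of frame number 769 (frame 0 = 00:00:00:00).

769 ÷ 25 = 30 full seconds, remainder 19 frames.
30 s = 0 h 0 min 30 s.
Timecode: 00:00:30:19.

00:00:30:19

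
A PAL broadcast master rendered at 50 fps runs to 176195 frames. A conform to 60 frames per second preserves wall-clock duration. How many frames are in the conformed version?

Target frames = source frames × (target rate / source rate) = 176195 × (60)/(50) = 176195 × 6/5 = 211434.

211434 frames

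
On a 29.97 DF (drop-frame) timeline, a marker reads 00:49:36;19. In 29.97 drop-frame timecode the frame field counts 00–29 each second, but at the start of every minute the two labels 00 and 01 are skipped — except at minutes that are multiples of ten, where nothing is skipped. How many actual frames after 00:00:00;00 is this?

As if non-drop at 30 labels/s: (0 × 3600 + 49 × 60 + 36) × 30 + 19 = 89299.
Minute boundaries passed: 49; those not divisible by 10: 49 − 4 = 45; dropped labels = 2 × 45 = 90.
Actual frame index = 89299 − 90 = 89209.

89209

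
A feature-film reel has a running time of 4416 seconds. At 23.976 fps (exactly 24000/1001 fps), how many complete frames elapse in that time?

Frames = 4416 × 24000/1001 = 105984000/1001 ≈ 105878.1219.
Complete frames: 105878.

105878 frames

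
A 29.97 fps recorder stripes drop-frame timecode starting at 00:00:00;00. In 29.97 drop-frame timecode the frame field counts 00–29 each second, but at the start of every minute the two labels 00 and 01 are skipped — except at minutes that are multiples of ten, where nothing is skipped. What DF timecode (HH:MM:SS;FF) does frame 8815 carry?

00:04:54;03

Ten DF minutes hold 17982 frames, so frame 8815 lies in block 0 (frames 0–17981) with 8815 frames into that block.
The block's first minute is 1800 frames and the rest 1798 each; 8815 frames reaches minute 4, so 0 × 18 + 4 × 2 = 8 labels have been skipped so far.
Adding those back, label number 8815 + 8 = 8823 at 30 labels/s is 294 s + 3 f = 0 h 4 min 54 s frame 3, i.e. 00:04:54;03.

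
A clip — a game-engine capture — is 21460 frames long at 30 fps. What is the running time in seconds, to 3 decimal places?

Running time = 21460 × 1/30 = 2146/3 s ≈ 715.333 s.

715.333 seconds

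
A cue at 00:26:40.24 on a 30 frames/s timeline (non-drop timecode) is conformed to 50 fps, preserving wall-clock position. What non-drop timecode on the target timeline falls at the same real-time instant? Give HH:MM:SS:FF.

Source frame index: (0×3600 + 26×60 + 40) × 30 + 24 = 48024.
Real time: 48024 / (30) = 8004/5 s.
Target frame: (8004/5) × (50) = 80040.
At 50 labels/s: frame 80040 → 00:26:40:40.

00:26:40:40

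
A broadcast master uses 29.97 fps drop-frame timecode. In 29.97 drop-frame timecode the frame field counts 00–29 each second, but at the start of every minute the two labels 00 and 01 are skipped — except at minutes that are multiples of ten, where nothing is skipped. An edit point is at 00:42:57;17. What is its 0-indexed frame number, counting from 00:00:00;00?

77251

As if non-drop at 30 labels/s: (0 × 3600 + 42 × 60 + 57) × 30 + 17 = 77327.
Minute boundaries passed: 42; those not divisible by 10: 42 − 4 = 38; dropped labels = 2 × 38 = 76.
Actual frame index = 77327 − 76 = 77251.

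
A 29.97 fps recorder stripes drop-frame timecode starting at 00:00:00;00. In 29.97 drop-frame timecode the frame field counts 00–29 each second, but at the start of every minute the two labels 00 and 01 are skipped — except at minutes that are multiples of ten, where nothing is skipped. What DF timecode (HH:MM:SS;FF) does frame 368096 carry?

03:24:42;04

Ten DF minutes hold 17982 frames, so frame 368096 lies in block 20 (frames 359640–377621) with 8456 frames into that block.
The block's first minute is 1800 frames and the rest 1798 each; 8456 frames reaches minute 4, so 20 × 18 + 4 × 2 = 368 labels have been skipped so far.
Adding those back, label number 368096 + 368 = 368464 at 30 labels/s is 12282 s + 4 f = 3 h 24 min 42 s frame 4, i.e. 03:24:42;04.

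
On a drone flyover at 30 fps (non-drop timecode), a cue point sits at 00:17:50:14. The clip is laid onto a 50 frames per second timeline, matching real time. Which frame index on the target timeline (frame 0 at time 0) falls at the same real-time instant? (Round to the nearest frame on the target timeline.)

frame 53523

Source frame index: (0×3600 + 17×60 + 50) × 30 + 14 = 32114.
Real time: 32114 / (30) = 16057/15 s.
Target frame: (16057/15) × (50) = 160570/3 ≈ 53523.333 → 53523.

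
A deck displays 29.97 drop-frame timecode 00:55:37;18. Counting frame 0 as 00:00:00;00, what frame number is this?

100028

As if non-drop at 30 labels/s: (0 × 3600 + 55 × 60 + 37) × 30 + 18 = 100128.
Minute boundaries passed: 55; those not divisible by 10: 55 − 5 = 50; dropped labels = 2 × 50 = 100.
Actual frame index = 100128 − 100 = 100028.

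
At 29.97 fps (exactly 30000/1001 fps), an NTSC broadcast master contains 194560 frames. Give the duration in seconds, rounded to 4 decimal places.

Running time = 194560 × 1001/30000 = 2434432/375 s ≈ 6491.8187 s.

6491.8187 seconds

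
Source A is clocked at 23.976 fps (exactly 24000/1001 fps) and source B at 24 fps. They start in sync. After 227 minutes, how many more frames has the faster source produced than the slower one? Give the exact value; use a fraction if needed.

326880/1001 frames

227 min = 13620 s.
A emits 24000/1001 × 13620 = 326880000/1001 frames; B emits 24 × 13620 = 326880.
Difference = 326880/1001 frames (≈ 326.5534); B is ahead of A.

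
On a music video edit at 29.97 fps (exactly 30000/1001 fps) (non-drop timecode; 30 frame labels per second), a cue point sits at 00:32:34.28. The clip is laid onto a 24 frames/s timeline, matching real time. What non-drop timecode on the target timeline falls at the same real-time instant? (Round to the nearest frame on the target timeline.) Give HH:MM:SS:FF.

00:32:36:21

Source frame index: (0×3600 + 32×60 + 34) × 30 + 28 = 58648.
Real time: 58648 / (30000/1001) = 7338331/3750 s.
Target frame: (7338331/3750) × (24) = 29353324/625 ≈ 46965.318 → 46965.
At 24 labels/s: frame 46965 → 00:32:36:21.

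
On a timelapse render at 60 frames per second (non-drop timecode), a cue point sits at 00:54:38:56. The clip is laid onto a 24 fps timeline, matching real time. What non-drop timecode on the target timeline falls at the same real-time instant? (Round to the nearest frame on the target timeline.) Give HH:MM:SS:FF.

Source frame index: (0×3600 + 54×60 + 38) × 60 + 56 = 196736.
Real time: 196736 / (60) = 49184/15 s.
Target frame: (49184/15) × (24) = 393472/5 ≈ 78694.400 → 78694.
At 24 labels/s: frame 78694 → 00:54:38:22.

00:54:38:22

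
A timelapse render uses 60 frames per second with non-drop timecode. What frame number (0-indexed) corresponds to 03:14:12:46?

frame 699166

Total seconds to the label: (3 × 3600 + 14 × 60 + 12) = 11652.
Frame index = 11652 × 60 + 46 = 699166.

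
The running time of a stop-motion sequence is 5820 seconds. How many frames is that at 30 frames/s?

174600 frames

Frames = 5820 × 30 = 174600.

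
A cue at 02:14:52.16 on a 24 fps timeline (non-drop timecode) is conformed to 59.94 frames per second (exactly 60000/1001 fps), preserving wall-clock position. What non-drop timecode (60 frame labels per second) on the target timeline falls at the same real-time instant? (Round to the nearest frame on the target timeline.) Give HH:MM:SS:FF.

02:14:44:35

Source frame index: (2×3600 + 14×60 + 52) × 24 + 16 = 194224.
Real time: 194224 / (24) = 24278/3 s.
Target frame: (24278/3) × (60000/1001) = 485560000/1001 ≈ 485074.925 → 485075.
At 60 labels/s: frame 485075 → 02:14:44:35.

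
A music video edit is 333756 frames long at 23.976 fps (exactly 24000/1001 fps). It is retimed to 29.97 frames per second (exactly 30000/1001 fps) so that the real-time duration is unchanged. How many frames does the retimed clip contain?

417195 frames

Target frames = source frames × (target rate / source rate) = 333756 × (30000/1001)/(24000/1001) = 333756 × 5/4 = 417195.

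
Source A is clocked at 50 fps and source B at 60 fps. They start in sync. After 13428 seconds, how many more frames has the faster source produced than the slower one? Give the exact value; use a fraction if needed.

A emits 50 × 13428 = 671400 frames; B emits 60 × 13428 = 805680.
Difference = 134280 frames; B is ahead of A.

134280 frames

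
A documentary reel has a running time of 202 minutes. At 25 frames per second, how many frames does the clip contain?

303000 frames

202 min = 12120 s.
Frames = 12120 × 25 = 303000.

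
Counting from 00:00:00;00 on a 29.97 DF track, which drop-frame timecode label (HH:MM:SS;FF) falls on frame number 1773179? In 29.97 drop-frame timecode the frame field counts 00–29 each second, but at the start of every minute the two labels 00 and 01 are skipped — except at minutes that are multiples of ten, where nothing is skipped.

16:26:05;05

Each 10-minute DF block holds 10 × 60 × 30 − 9 × 2 = 17982 frames. 1773179 ÷ 17982 → 98 full blocks, remainder 10943.
Within the partial block the first minute is 1800 frames and each further minute 1798, so 6 further minute boundaries passed. Total skipped labels = 18 × 98 + 2 × 6 = 1776.
Non-drop label index = 1773179 + 1776 = 1774955; at 30 labels/s that is 16:26:05:05, i.e. DF 16:26:05;05.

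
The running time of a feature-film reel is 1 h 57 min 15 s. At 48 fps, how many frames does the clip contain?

1 h 57 min 15 s = 7035 s.
Frames = 7035 × 48 = 337680.

337680 frames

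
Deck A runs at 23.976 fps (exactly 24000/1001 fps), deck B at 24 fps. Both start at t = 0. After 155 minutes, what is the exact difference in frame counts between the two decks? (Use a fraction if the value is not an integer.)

223200/1001 frames

155 min = 9300 s.
A emits 24000/1001 × 9300 = 223200000/1001 frames; B emits 24 × 9300 = 223200.
Difference = 223200/1001 frames (≈ 222.9770); B is ahead of A.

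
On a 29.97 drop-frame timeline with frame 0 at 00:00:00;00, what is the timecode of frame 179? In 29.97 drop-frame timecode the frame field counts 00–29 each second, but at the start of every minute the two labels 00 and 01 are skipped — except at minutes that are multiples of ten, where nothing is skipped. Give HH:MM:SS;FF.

Ten DF minutes hold 17982 frames, so frame 179 lies in block 0 (frames 0–17981) with 179 frames into that block.
The block's first minute is 1800 frames and the rest 1798 each; 179 frames reaches minute 0, so 0 × 18 + 0 × 2 = 0 labels have been skipped so far.
Adding those back, label number 179 + 0 = 179 at 30 labels/s is 5 s + 29 f = 0 h 0 min 5 s frame 29, i.e. 00:00:05;29.

00:00:05;29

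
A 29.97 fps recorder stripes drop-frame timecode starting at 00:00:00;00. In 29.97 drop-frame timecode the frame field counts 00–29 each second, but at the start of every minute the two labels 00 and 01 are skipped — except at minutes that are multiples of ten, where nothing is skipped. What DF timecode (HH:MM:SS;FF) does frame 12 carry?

Each 10-minute DF block holds 10 × 60 × 30 − 9 × 2 = 17982 frames. 12 ÷ 17982 → 0 full blocks, remainder 12.
Within the partial block the first minute is 1800 frames and each further minute 1798, so 0 further minute boundaries passed. Total skipped labels = 18 × 0 + 2 × 0 = 0.
Non-drop label index = 12 + 0 = 12; at 30 labels/s that is 00:00:00:12, i.e. DF 00:00:00;12.

00:00:00;12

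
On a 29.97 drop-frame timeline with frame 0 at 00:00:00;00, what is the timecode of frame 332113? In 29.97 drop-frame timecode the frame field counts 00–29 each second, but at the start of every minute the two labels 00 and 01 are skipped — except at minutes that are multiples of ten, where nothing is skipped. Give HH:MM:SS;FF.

Each 10-minute DF block holds 10 × 60 × 30 − 9 × 2 = 17982 frames. 332113 ÷ 17982 → 18 full blocks, remainder 8437.
Within the partial block the first minute is 1800 frames and each further minute 1798, so 4 further minute boundaries passed. Total skipped labels = 18 × 18 + 2 × 4 = 332.
Non-drop label index = 332113 + 332 = 332445; at 30 labels/s that is 03:04:41:15, i.e. DF 03:04:41;15.

03:04:41;15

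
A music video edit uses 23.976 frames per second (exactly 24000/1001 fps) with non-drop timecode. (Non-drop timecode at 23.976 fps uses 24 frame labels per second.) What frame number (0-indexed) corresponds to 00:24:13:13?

Total seconds to the label: (0 × 3600 + 24 × 60 + 13) = 1453.
Frame index = 1453 × 24 + 13 = 34885.

frame 34885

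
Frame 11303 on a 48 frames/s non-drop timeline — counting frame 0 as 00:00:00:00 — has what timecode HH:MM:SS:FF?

11303 ÷ 48 = 235 full seconds, remainder 23 frames.
235 s = 0 h 3 min 55 s.
Timecode: 00:03:55:23.

00:03:55:23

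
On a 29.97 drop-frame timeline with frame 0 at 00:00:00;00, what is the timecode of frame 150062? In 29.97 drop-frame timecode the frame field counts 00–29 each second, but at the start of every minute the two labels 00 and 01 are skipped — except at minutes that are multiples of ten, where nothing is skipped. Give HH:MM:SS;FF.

01:23:27;02

Ten DF minutes hold 17982 frames, so frame 150062 lies in block 8 (frames 143856–161837) with 6206 frames into that block.
The block's first minute is 1800 frames and the rest 1798 each; 6206 frames reaches minute 3, so 8 × 18 + 3 × 2 = 150 labels have been skipped so far.
Adding those back, label number 150062 + 150 = 150212 at 30 labels/s is 5007 s + 2 f = 1 h 23 min 27 s frame 2, i.e. 01:23:27;02.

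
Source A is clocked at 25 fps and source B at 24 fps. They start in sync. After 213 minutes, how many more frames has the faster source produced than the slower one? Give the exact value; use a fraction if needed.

12780 frames

213 min = 12780 s.
A emits 25 × 12780 = 319500 frames; B emits 24 × 12780 = 306720.
Difference = 12780 frames; B is behind A.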